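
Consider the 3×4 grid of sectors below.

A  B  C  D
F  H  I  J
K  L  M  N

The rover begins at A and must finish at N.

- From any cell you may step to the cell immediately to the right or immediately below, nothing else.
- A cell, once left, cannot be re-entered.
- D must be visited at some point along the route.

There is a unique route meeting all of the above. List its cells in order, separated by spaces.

Moves only go right or down, so the column and row indices never decrease.
Route from A: 3× right (reaching D), 2× down (reaching N) — 5 moves in all.
Check: all required cells visited.

A B C D J N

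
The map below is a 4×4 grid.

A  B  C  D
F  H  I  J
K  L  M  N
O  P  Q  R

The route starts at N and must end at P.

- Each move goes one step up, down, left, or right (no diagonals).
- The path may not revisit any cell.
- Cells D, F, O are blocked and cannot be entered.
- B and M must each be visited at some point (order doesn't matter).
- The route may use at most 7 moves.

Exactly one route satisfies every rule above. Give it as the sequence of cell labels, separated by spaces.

Any route must reach B and M and still end at P within 7 moves, so the order of the required stops is forced.
Route from N: left 1 to M, up 2 to C, left 1 to B, down 3 to P — 7 moves in all.
Check: all required cells visited; 7 ≤ 7 moves.

N M I C B H L P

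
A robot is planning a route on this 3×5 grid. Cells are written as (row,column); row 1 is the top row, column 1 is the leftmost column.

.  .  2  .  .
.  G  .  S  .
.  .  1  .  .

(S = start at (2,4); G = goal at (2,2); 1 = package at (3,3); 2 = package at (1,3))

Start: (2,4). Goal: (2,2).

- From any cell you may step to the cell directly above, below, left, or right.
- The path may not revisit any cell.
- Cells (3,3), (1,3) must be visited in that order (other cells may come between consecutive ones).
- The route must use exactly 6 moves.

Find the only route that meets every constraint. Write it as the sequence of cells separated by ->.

(2,4) -> (3,4) -> (3,3) -> (2,3) -> (1,3) -> (1,2) -> (2,2)

The waypoints must appear in the order (3,3), (1,3), with no cell reused.
Route from (2,4): down 1 to (3,4), left 1 to (3,3), up 2 to (1,3), left 1 to (1,2), down 1 to (2,2) — 6 moves in all.
Check: order respected (1 at step 2, 2 at step 4); 6 moves as required.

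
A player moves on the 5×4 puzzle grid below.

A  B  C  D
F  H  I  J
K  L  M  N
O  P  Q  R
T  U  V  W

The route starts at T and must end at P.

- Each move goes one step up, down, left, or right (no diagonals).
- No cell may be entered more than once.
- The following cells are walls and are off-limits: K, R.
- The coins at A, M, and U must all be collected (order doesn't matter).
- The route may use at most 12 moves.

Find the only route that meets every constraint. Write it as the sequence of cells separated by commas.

Any route must reach A, M, and U and still end at P within 12 moves, so the order of the required stops is forced.
Route from T: 2× right (reaching V), 4× up (reaching C), 2× left (reaching A), down to F, right to H, 2× down (reaching P) — 12 moves in all.
Check: all required cells visited; 12 ≤ 12 moves.

T, U, V, Q, M, I, C, B, A, F, H, L, P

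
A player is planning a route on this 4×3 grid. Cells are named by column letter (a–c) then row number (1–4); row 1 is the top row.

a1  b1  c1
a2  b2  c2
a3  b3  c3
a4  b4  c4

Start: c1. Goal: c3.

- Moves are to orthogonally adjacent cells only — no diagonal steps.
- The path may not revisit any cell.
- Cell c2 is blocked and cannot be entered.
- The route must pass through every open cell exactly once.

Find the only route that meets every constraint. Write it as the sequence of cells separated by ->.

Need to visit all 11 open cells exactly once, starting at c1 and ending at c3.
Cell a1 has only two open neighbours (a2 and b1), so the path must pass straight through it: one of those is the cell it's entered from and the other is where it exits.
Route from c1: left 2 to a1, down 1 to a2, right 1 to b2, down 1 to b3, left 1 to a3, down 1 to a4, right 2 to c4, up 1 to c3 — 10 moves in all.
Check: all 11 open cells covered.

c1 -> b1 -> a1 -> a2 -> b2 -> b3 -> a3 -> a4 -> b4 -> c4 -> c3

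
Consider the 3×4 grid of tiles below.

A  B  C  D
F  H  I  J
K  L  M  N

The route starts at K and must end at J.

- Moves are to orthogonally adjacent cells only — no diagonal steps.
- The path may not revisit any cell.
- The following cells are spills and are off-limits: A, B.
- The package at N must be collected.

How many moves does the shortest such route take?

4

Any route passes through N somewhere between K and J. Summing Manhattan distances along the two legs (K → N → J) gives a lower bound of 3 + 1 = 4 moves.
A route of 4 moves achieves this: K → L → M → N → J.
Since 4 matches the lower bound, it is optimal.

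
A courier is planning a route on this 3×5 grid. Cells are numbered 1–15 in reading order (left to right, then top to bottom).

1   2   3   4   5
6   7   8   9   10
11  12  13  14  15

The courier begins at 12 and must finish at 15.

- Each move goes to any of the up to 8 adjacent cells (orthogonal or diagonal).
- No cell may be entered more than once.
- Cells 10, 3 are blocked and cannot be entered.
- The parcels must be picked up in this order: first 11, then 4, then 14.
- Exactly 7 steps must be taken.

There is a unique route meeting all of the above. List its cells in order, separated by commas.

The waypoints must appear in the order 11, 4, 14, with no cell reused.
Route from 12: left 1 to 11, up-right 1 to 7, right 1 to 8, up-right 1 to 4, down 2 to 14, right 1 to 15 — 7 moves in all.
Check: order respected (11 at step 1, 4 at step 4, 14 at step 6); 7 moves as required.

12, 11, 7, 8, 4, 9, 14, 15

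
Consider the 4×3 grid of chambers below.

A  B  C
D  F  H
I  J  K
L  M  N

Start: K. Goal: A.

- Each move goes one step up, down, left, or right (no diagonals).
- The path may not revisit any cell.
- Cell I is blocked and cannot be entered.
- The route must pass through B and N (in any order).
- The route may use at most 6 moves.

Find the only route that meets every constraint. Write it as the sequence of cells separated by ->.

The 6-move cap with required stops at B, N leaves no slack for detours.
Route from K: down 1 to N, left 1 to M, up 3 to B, left 1 to A — 6 moves in all.
Check: all required cells visited; 6 ≤ 6 moves.

K -> N -> M -> J -> F -> B -> A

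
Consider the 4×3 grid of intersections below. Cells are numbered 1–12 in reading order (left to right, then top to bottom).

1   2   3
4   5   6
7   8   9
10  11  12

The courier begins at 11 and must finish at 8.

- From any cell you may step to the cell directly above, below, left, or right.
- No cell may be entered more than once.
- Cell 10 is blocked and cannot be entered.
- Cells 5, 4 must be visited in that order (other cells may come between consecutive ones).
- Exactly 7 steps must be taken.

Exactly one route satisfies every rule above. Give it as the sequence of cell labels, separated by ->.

The waypoints must appear in the order 5, 4, with no cell reused.
Route from 11: right to 12, 2× up (reaching 6), 2× left (reaching 4), down to 7, right to 8 — 7 moves in all.
Check: order respected (5 at step 4, 4 at step 5); 7 moves as required.

11 -> 12 -> 9 -> 6 -> 5 -> 4 -> 7 -> 8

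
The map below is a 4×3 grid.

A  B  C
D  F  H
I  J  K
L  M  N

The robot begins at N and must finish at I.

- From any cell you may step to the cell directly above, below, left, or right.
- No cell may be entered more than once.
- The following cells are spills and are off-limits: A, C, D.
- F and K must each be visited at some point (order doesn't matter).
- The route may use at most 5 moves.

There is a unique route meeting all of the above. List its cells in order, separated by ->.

N -> K -> H -> F -> J -> I

The budget equals the shortest possible length, so every move has to be on a shortest route through the required cells.
Route from N: 2× up (reaching H), left to F, down to J, left to I — 5 moves in all.
Check: all required cells visited; 5 ≤ 5 moves.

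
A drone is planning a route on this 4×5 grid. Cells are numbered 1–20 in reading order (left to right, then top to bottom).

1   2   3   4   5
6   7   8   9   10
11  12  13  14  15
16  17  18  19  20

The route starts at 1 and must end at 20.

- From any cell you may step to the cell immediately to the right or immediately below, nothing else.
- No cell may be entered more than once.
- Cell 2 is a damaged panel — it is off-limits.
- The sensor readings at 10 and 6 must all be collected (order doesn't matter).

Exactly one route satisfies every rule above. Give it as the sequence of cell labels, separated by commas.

1, 6, 7, 8, 9, 10, 15, 20

Moves only go right or down, so the column and row indices never decrease.
Route from 1: down 1 to 6, right 4 to 10, down 2 to 20 — 7 moves in all.
Check: all required cells visited.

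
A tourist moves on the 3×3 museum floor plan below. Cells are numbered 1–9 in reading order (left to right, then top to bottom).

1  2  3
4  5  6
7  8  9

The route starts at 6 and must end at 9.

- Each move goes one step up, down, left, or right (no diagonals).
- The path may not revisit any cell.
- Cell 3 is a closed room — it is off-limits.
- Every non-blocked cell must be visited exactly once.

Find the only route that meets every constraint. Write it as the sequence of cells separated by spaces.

6 5 2 1 4 7 8 9

Need to visit all 8 open cells exactly once, starting at 6 and ending at 9.
Route from 6: left to 5, up to 2, left to 1, 2× down (reaching 7), 2× right (reaching 9) — 7 moves in all.
Check: all 8 open cells covered.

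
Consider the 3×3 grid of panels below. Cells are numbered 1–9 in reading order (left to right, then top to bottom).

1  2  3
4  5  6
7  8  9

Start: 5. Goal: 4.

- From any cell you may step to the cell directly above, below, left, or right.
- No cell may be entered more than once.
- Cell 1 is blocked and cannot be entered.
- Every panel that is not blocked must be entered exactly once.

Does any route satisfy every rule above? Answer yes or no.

yes

One route that works: 5 → 2 → 3 → 6 → 9 → 8 → 7 → 4.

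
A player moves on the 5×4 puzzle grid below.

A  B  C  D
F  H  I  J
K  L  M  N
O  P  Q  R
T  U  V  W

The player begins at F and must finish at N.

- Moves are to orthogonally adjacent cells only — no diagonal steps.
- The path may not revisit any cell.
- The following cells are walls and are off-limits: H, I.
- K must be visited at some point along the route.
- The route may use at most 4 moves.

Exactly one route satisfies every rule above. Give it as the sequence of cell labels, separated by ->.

The 4-move cap with required stops at K leaves no slack for detours.
Route from F: down to K, 3× right (reaching N) — 4 moves in all.
Check: all required cells visited; 4 ≤ 4 moves.

F -> K -> L -> M -> N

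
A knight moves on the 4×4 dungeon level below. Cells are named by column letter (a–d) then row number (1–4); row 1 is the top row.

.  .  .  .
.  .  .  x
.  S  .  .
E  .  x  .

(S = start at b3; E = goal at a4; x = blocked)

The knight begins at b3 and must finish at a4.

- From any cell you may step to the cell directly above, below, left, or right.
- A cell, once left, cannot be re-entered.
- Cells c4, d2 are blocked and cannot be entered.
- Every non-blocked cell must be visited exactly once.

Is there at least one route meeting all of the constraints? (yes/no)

no

Cell d1 has only one open neighbour but is neither the start nor the goal, so a Hamiltonian route would have to both enter and leave it through the same neighbour — impossible without revisiting.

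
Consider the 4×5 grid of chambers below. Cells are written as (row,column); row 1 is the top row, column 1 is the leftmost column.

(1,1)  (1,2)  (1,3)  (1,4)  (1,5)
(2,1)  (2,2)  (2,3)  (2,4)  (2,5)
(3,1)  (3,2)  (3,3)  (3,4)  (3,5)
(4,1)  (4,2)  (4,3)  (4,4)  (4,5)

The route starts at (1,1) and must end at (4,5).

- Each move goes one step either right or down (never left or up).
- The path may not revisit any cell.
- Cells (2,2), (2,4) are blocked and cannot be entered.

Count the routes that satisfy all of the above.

9

A right/down-only route from (1,1) to (4,5) makes exactly 3 down-moves and 4 right-moves in some order.
With no other constraints that would be C(7,3) = 35 routes.
Subtract routes through each blocked cell (inclusion–exclusion for overlaps): − through (2,2): 20 − through (2,4): 12 + through (2,2)&(2,4): 6 → 9.
That gives 9 routes.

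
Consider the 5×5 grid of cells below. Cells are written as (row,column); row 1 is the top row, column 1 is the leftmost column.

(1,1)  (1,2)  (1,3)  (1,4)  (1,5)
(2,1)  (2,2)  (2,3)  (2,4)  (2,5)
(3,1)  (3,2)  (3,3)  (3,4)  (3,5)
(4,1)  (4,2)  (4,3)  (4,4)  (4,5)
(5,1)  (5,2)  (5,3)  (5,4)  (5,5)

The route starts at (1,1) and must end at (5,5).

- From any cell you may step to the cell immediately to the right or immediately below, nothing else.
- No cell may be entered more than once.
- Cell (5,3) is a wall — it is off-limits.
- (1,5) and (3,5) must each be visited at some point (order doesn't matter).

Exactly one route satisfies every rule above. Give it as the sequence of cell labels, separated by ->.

Moves only go right or down, so the column and row indices never decrease.
Route from (1,1): right 4 to (1,5), down 4 to (5,5) — 8 moves in all.
Check: all required cells visited.

(1,1) -> (1,2) -> (1,3) -> (1,4) -> (1,5) -> (2,5) -> (3,5) -> (4,5) -> (5,5)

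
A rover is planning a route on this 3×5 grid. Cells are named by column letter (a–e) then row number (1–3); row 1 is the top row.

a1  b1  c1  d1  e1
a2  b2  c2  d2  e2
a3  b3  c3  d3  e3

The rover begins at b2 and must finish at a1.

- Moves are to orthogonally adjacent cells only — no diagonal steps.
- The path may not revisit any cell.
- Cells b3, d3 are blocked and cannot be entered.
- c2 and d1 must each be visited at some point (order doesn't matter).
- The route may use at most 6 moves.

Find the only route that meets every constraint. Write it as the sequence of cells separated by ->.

The budget equals the shortest possible length, so every move has to be on a shortest route through the required cells.
Route from b2: 2× right (reaching d2), up to d1, 3× left (reaching a1) — 6 moves in all.
Check: all required cells visited; 6 ≤ 6 moves.

b2 -> c2 -> d2 -> d1 -> c1 -> b1 -> a1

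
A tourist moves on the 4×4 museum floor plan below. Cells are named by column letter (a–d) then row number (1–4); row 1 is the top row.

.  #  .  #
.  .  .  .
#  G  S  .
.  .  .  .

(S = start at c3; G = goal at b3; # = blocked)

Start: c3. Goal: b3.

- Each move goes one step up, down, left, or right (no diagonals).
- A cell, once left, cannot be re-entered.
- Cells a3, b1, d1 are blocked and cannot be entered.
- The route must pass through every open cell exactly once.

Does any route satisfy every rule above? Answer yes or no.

Cell a1 has only one open neighbour but is neither the start nor the goal, so a Hamiltonian route would have to both enter and leave it through the same neighbour — impossible without revisiting.

no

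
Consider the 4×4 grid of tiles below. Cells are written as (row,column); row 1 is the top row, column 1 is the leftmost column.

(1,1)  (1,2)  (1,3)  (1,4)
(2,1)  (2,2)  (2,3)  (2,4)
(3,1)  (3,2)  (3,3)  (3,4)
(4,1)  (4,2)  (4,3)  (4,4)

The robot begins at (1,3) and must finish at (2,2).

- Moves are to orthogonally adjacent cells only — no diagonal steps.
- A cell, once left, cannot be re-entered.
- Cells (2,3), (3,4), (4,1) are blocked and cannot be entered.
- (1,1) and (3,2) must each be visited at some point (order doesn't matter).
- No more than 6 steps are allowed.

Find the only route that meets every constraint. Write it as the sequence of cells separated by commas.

The 6-move cap with required stops at (1,1), (3,2) leaves no slack for detours.
Route from (1,3): 2× left (reaching (1,1)), 2× down (reaching (3,1)), right to (3,2), up to (2,2) — 6 moves in all.
Check: all required cells visited; 6 ≤ 6 moves.

(1,3), (1,2), (1,1), (2,1), (3,1), (3,2), (2,2)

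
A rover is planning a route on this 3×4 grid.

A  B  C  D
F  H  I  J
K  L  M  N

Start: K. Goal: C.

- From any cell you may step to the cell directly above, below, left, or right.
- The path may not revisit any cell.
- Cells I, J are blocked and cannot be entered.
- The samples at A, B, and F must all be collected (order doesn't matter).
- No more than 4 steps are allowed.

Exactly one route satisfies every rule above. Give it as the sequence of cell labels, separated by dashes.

The 4-move cap with required stops at A, B, F leaves no slack for detours.
Route from K: 2× up (reaching A), 2× right (reaching C) — 4 moves in all.
Check: all required cells visited; 4 ≤ 4 moves.

K - F - A - B - C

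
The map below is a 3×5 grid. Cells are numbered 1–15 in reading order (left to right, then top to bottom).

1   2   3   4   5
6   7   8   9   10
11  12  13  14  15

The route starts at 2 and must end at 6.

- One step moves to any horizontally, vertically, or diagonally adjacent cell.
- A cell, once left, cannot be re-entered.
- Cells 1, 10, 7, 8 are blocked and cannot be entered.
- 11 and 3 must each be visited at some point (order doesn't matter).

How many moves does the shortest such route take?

6

Any route passes through 11 and 3 in some order between 2 and 6. Summing Chebyshev distances along each leg and taking the cheapest ordering (2 → 3 → 11 → 6) gives a lower bound of 1 + 2 + 1 = 4 moves.
That bound ignores the blocked cells. Measuring each leg by the fewest moves that actually steer around them (2→3: 1; 3→11: 3; 11→6: 1) raises the lower bound to 5.
The shortest route satisfying every rule uses 6 moves: 2 → 3 → 9 → 13 → 12 → 11 → 6.
The no-revisit rule (legs can't share cells) pushes the minimum above the 5-move bound; an exhaustive check rules out every length from 5 to 5, leaving 6 as the minimum.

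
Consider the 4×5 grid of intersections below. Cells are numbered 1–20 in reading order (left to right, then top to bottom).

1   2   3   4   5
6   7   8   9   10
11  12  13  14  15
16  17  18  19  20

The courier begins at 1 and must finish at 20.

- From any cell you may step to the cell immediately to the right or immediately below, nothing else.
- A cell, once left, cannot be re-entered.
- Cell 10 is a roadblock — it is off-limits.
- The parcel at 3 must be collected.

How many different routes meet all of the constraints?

7

A right/down-only route from 1 to 20 makes exactly 3 down-moves and 4 right-moves in some order.
With no other constraints that would be C(7,3) = 35 routes.
Split at 3 and multiply the segment counts (each segment already excludes blocked cells): 1→3: 1; 3→20: 7; product = 7.
That gives 7 routes.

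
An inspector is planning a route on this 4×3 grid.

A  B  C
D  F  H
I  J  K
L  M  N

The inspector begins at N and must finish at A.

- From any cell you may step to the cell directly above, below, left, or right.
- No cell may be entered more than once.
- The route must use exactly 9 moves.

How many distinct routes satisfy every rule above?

Need simple routes of exactly 9 moves from N to A (Manhattan distance 5, so 2 moves are spent on a detour and 2 undoing it).
Branch systematically from the start, pruning whenever the remaining move budget drops below the Manhattan distance to A or differs from it in parity. Grouping the completions by first move — via K: 4; via M: 7 — and summing: 4 + 7 = 11.
That gives 11 routes.

11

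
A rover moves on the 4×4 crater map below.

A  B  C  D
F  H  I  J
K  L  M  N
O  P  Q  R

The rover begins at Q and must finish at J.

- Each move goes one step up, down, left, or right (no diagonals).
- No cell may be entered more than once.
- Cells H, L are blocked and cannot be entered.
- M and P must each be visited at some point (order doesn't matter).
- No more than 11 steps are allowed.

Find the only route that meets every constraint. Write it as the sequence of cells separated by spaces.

Q P O K F A B C I M N J

The budget equals the shortest possible length, so every move has to be on a shortest route through the required cells.
Route from Q: left 2 to O, up 3 to A, right 2 to C, down 2 to M, right 1 to N, up 1 to J — 11 moves in all.
Check: all required cells visited; 11 ≤ 11 moves.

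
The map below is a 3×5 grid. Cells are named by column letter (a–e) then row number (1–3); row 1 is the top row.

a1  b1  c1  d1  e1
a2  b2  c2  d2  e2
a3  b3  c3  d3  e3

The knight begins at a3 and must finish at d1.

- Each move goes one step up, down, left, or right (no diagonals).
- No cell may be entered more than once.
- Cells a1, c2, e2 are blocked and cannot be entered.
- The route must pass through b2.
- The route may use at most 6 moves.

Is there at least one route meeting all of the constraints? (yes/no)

One route that works: a3 → a2 → b2 → b1 → c1 → d1.

yes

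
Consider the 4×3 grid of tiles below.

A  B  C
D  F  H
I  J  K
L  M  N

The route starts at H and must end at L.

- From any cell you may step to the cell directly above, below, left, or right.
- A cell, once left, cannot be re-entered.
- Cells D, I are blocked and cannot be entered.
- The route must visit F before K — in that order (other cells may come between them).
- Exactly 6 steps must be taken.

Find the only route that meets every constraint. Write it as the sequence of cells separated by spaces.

H F J K N M L

The waypoints must appear in the order F, K, with no cell reused.
Route from H: left to F, down to J, right to K, down to N, 2× left (reaching L) — 6 moves in all.
Check: order respected (F at step 1, K at step 3); 6 moves as required.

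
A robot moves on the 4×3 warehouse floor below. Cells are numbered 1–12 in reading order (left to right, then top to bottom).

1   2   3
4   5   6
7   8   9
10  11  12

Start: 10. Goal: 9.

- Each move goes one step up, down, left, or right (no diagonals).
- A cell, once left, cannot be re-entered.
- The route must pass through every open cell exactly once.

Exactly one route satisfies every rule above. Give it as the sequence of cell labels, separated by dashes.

Need to visit all 12 open cells exactly once, starting at 10 and ending at 9.
Cell 1 has only two open neighbours (4 and 2), so the path must pass straight through it: one of those is the cell it's entered from and the other is where it exits.
Route from 10: 3× up (reaching 1), 2× right (reaching 3), down to 6, left to 5, 2× down (reaching 11), right to 12, up to 9 — 11 moves in all.
Check: all 12 open cells covered.

10 - 7 - 4 - 1 - 2 - 3 - 6 - 5 - 8 - 11 - 12 - 9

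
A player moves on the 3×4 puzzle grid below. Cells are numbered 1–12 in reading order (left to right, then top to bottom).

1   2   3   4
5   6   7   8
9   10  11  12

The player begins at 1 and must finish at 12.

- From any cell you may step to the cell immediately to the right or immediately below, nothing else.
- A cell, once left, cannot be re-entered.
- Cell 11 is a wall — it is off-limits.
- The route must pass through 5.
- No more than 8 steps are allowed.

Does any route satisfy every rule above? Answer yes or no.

One route that works: 1 → 5 → 6 → 7 → 8 → 12.

yes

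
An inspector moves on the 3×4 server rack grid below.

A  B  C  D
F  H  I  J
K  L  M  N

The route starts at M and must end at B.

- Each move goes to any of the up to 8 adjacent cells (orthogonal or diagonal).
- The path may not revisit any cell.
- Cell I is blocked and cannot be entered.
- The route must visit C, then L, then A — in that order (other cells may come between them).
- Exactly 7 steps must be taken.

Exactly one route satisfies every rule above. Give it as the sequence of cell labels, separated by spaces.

The waypoints must appear in the order C, L, A, with no cell reused.
Route from M: up-right 1 to J, up-left 1 to C, down-left 1 to H, down 1 to L, up-left 1 to F, up 1 to A, right 1 to B — 7 moves in all.
Check: order respected (C at step 2, L at step 4, A at step 6); 7 moves as required.

M J C H L F A B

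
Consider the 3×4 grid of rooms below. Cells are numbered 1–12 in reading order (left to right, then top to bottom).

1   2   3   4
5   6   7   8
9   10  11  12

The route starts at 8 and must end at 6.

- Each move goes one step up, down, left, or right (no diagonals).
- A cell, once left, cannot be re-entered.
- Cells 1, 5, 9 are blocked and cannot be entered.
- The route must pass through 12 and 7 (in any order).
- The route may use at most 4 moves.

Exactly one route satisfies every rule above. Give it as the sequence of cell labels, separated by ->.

Any route must reach 12 and 7 and still end at 6 within 4 moves, so the order of the required stops is forced.
Route from 8: down to 12, left to 11, up to 7, left to 6 — 4 moves in all.
Check: all required cells visited; 4 ≤ 4 moves.

8 -> 12 -> 11 -> 7 -> 6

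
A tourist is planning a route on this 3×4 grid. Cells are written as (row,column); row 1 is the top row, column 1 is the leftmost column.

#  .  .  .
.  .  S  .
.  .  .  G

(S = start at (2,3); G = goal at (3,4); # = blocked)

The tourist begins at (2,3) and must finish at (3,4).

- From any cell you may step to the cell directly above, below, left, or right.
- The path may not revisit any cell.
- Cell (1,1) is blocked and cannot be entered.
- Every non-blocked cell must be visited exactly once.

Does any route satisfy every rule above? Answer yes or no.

yes

One route that works: (2,3) → (3,3) → (3,2) → (3,1) → (2,1) → (2,2) → (1,2) → (1,3) → (1,4) → (2,4) → (3,4).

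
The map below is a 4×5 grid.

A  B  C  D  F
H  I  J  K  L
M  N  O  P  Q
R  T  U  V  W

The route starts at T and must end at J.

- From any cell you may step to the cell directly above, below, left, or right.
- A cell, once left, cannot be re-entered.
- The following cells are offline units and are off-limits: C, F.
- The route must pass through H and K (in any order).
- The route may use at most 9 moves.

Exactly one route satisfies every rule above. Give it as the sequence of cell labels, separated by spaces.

T R M H I N O P K J

The 9-move cap with required stops at H, K leaves no slack for detours.
Route from T: left 1 to R, up 2 to H, right 1 to I, down 1 to N, right 2 to P, up 1 to K, left 1 to J — 9 moves in all.
Check: all required cells visited; 9 ≤ 9 moves.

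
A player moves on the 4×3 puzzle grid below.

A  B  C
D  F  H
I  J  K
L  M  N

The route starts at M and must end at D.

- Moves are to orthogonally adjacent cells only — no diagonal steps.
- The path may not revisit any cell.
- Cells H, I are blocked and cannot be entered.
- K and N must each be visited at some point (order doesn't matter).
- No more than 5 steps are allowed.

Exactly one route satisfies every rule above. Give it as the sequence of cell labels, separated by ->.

Any route must reach K and N and still end at D within 5 moves, so the order of the required stops is forced.
Route from M: right 1 to N, up 1 to K, left 1 to J, up 1 to F, left 1 to D — 5 moves in all.
Check: all required cells visited; 5 ≤ 5 moves.

M -> N -> K -> J -> F -> D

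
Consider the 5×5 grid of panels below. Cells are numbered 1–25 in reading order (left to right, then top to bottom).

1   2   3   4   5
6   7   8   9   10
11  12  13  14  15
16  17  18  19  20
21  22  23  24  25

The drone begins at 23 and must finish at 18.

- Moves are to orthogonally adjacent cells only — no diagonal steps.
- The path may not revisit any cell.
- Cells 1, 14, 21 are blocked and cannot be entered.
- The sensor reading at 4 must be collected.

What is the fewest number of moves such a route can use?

Any route passes through 4 somewhere between 23 and 18. Summing Manhattan distances along the two legs (23 → 4 → 18) gives a lower bound of 5 + 4 = 9 moves.
The shortest route satisfying every rule uses 11 moves: 23 → 22 → 17 → 12 → 7 → 2 → 3 → 4 → 9 → 8 → 13 → 18.
The bound of 9 isn't tight here; checking systematically, no route of length 9 through 10 satisfies every constraint, so 11 is the minimum.

11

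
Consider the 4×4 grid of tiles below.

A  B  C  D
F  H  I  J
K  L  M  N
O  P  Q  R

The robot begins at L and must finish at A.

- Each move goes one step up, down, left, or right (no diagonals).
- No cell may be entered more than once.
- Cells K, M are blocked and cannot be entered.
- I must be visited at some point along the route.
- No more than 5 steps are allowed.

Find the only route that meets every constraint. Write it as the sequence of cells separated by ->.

The 5-move cap with required stops at I leaves no slack for detours.
Route from L: up 1 to H, right 1 to I, up 1 to C, left 2 to A — 5 moves in all.
Check: all required cells visited; 5 ≤ 5 moves.

L -> H -> I -> C -> B -> A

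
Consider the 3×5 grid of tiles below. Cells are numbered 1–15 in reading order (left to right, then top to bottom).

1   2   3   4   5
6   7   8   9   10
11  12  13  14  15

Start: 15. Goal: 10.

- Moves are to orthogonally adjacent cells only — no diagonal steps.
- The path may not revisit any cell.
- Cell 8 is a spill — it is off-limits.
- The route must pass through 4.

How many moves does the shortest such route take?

Any route passes through 4 somewhere between 15 and 10. Summing Manhattan distances along the two legs (15 → 4 → 10) gives a lower bound of 3 + 2 = 5 moves.
A route of 5 moves achieves this: 15 → 14 → 9 → 4 → 5 → 10.
Since 5 matches the lower bound, it is optimal.

5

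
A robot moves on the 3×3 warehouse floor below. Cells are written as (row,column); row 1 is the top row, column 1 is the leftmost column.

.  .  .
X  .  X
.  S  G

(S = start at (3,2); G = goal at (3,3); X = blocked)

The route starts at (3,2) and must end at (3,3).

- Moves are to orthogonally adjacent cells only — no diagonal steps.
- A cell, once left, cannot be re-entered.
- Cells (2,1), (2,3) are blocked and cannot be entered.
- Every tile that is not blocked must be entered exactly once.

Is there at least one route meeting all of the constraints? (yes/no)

no

Cell (1,1) has only one open neighbour but is neither the start nor the goal, so a Hamiltonian route would have to both enter and leave it through the same neighbour — impossible without revisiting.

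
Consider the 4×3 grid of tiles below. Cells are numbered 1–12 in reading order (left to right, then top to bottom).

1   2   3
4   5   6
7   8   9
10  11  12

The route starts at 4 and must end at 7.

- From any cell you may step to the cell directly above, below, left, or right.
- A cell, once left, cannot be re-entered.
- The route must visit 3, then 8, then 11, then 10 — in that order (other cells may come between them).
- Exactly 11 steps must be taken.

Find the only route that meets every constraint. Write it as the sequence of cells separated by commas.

4, 1, 2, 3, 6, 5, 8, 9, 12, 11, 10, 7

The waypoints must appear in the order 3, 8, 11, 10, with no cell reused.
Route from 4: up 1 to 1, right 2 to 3, down 1 to 6, left 1 to 5, down 1 to 8, right 1 to 9, down 1 to 12, left 2 to 10, up 1 to 7 — 11 moves in all.
Check: order respected (3 at step 3, 8 at step 6, 11 at step 9, 10 at step 10); 11 moves as required.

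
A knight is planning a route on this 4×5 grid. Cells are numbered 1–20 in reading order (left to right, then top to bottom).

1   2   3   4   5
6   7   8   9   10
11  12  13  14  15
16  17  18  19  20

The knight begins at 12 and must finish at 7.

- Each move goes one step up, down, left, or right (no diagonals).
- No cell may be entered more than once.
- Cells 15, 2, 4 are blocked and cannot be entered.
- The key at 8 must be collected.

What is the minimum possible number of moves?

Any route passes through 8 somewhere between 12 and 7. Summing Manhattan distances along the two legs (12 → 8 → 7) gives a lower bound of 2 + 1 = 3 moves.
A route of 3 moves achieves this: 12 → 13 → 8 → 7.
Since 3 matches the lower bound, it is optimal.

3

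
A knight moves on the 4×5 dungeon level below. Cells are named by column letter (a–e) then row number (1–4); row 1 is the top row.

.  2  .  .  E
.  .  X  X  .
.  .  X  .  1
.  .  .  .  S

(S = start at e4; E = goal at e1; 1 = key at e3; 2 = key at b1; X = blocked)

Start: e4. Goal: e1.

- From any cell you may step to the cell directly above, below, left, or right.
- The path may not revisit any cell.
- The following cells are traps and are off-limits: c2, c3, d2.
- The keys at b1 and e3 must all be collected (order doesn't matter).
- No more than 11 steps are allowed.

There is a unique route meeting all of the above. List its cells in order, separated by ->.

The budget equals the shortest possible length, so every move has to be on a shortest route through the required cells.
Route from e4: up to e3, left to d3, down to d4, 2× left (reaching b4), 3× up (reaching b1), 3× right (reaching e1) — 11 moves in all.
Check: all required cells visited; 11 ≤ 11 moves.

e4 -> e3 -> d3 -> d4 -> c4 -> b4 -> b3 -> b2 -> b1 -> c1 -> d1 -> e1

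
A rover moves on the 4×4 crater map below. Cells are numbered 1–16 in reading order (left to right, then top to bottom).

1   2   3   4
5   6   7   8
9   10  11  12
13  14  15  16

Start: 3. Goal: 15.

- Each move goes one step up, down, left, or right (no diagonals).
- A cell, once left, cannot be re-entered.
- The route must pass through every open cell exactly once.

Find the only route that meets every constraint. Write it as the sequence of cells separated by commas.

3, 4, 8, 7, 6, 2, 1, 5, 9, 13, 14, 10, 11, 12, 16, 15

Need to visit all 16 open cells exactly once, starting at 3 and ending at 15.
Route from 3: right to 4, down to 8, 2× left (reaching 6), up to 2, left to 1, 3× down (reaching 13), right to 14, up to 10, 2× right (reaching 12), down to 16, left to 15 — 15 moves in all.
Check: all 16 open cells covered.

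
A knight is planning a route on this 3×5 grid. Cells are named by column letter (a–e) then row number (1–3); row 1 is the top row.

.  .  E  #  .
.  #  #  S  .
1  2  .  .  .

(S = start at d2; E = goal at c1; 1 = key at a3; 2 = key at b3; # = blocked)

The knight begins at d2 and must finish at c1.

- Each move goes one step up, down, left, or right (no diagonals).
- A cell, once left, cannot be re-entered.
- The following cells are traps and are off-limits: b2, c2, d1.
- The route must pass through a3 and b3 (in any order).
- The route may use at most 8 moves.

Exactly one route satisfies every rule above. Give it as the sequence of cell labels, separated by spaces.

d2 d3 c3 b3 a3 a2 a1 b1 c1

The budget equals the shortest possible length, so every move has to be on a shortest route through the required cells.
Route from d2: down to d3, 3× left (reaching a3), 2× up (reaching a1), 2× right (reaching c1) — 8 moves in all.
Check: all required cells visited; 8 ≤ 8 moves.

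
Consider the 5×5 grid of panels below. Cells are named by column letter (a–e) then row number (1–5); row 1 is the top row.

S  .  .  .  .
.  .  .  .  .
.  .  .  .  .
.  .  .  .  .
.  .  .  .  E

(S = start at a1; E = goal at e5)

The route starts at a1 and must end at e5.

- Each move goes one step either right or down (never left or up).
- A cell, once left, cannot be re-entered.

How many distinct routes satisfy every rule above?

A right/down-only route from a1 to e5 makes exactly 4 down-moves and 4 right-moves in some order.
With no other constraints that would be C(8,4) = 70 routes.
That gives 70 routes.

70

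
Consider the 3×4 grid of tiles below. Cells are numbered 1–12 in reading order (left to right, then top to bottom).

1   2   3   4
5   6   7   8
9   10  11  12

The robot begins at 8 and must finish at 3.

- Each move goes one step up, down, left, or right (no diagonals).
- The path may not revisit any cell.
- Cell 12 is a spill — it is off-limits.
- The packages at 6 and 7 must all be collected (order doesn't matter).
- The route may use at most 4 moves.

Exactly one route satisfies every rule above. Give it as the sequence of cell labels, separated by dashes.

Any route must reach 6 and 7 and still end at 3 within 4 moves, so the order of the required stops is forced.
Route from 8: 2× left (reaching 6), up to 2, right to 3 — 4 moves in all.
Check: all required cells visited; 4 ≤ 4 moves.

8 - 7 - 6 - 2 - 3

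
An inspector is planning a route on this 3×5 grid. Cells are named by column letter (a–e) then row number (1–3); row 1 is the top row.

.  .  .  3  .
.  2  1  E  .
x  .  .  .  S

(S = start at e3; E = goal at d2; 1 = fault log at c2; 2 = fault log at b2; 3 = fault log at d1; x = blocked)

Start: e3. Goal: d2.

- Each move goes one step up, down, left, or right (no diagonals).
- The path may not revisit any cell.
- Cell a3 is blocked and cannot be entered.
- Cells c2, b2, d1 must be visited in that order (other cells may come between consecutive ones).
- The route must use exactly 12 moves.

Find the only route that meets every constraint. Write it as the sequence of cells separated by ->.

e3 -> d3 -> c3 -> c2 -> b2 -> a2 -> a1 -> b1 -> c1 -> d1 -> e1 -> e2 -> d2

The waypoints must appear in the order c2, b2, d1, with no cell reused.
Route from e3: left 2 to c3, up 1 to c2, left 2 to a2, up 1 to a1, right 4 to e1, down 1 to e2, left 1 to d2 — 12 moves in all.
Check: order respected (1 at step 3, 2 at step 4, 3 at step 9); 12 moves as required.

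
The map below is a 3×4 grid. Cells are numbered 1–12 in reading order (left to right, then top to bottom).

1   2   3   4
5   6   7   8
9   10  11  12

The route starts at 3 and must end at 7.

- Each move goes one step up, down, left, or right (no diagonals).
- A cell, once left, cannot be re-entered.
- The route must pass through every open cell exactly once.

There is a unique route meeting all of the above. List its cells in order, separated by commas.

3, 4, 8, 12, 11, 10, 9, 5, 1, 2, 6, 7

Need to visit all 12 open cells exactly once, starting at 3 and ending at 7.
Cell 12 has only two open neighbours (8 and 11), so the path must pass straight through it: one of those is the cell it's entered from and the other is where it exits.
Route from 3: right to 4, 2× down (reaching 12), 3× left (reaching 9), 2× up (reaching 1), right to 2, down to 6, right to 7 — 11 moves in all.
Check: all 12 open cells covered.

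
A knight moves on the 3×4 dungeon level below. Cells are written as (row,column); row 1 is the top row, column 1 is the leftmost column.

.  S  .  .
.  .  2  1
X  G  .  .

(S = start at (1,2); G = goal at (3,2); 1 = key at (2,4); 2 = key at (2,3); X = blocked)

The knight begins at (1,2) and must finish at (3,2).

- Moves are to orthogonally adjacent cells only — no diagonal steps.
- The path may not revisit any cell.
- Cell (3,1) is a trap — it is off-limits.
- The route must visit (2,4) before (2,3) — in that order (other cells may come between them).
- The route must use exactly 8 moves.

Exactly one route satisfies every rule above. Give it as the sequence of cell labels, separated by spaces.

(1,2) (1,3) (1,4) (2,4) (3,4) (3,3) (2,3) (2,2) (3,2)

The waypoints must appear in the order (2,4), (2,3), with no cell reused.
Route from (1,2): right 2 to (1,4), down 2 to (3,4), left 1 to (3,3), up 1 to (2,3), left 1 to (2,2), down 1 to (3,2) — 8 moves in all.
Check: order respected (1 at step 3, 2 at step 6); 8 moves as required.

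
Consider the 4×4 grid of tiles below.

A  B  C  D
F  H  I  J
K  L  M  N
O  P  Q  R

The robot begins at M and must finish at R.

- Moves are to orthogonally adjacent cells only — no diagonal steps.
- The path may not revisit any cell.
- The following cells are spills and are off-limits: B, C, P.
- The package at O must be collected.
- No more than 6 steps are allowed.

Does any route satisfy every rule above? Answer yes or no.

no

O must be visited but has only one open neighbour (K), and it is neither the start nor the goal — the route would have to enter and leave through K, re-entering it.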